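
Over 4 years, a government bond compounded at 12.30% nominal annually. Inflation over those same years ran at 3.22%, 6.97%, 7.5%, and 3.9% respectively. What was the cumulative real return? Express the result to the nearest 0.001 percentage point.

28.964%

Cumulative inflation factor: 1.0322 × 1.0697 × 1.075 × 1.039 ≈ 1.23325.
Nominal growth factor: 1.59045. Real growth factor = 1.59045 / 1.23325 ≈ 1.28964.
Total real return ≈ 28.9642%.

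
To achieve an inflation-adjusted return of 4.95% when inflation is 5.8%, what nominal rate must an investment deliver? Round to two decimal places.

11.04%

By the Fisher equation, 1 + r_nom = (1 + 4.95%)(1 + 5.8%) = 1.0495 × 1.058 = 1.110371.
So r_nom = 11.0371%.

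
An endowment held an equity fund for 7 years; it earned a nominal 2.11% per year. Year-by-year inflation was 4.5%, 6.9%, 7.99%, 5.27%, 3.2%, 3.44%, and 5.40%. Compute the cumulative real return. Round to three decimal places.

Cumulative inflation factor: 1.045 × 1.069 × 1.0799 × 1.0527 × 1.032 × 1.0344 × 1.0540 ≈ 1.42886.
Nominal growth factor: 1.15739. Real growth factor = 1.15739 / 1.42886 ≈ 0.81000.
Total real return ≈ -18.9996%.

-19.000%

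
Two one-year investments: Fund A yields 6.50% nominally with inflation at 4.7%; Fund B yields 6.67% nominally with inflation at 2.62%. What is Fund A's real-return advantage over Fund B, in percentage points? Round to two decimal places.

Fund A real return: 1.0650/1.047 − 1 = 1.719%.
Fund B real return: 1.0667/1.0262 − 1 = 3.947%.
Difference: 1.719 − 3.947 = -2.228 pp.

-2.23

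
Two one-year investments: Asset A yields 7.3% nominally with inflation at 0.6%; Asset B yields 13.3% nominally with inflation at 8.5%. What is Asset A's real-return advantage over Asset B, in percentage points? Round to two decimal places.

2.24

Asset A real return: 1.073/1.006 − 1 = 6.660%.
Asset B real return: 1.133/1.085 − 1 = 4.424%.
Difference: 6.660 − 4.424 = 2.236 pp.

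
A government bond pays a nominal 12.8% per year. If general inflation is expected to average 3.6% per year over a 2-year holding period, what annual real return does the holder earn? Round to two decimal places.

8.88%

With constant rates the annual real return is the same each year: (1+12.8%)/(1+3.6%) − 1 = 0.08880.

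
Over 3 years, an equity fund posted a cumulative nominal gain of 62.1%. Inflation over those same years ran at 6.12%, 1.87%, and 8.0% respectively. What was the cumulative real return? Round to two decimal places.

Cumulative inflation factor: 1.0612 × 1.0187 × 1.080 ≈ 1.16753.
Nominal growth factor: 1.62100. Real growth factor = 1.62100 / 1.16753 ≈ 1.38840.
Total real return ≈ 38.8404%.

38.84%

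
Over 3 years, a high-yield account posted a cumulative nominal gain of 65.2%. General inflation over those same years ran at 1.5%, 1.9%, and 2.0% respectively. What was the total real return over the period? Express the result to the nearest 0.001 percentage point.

56.592%

Cumulative inflation factor: 1.015 × 1.019 × 1.020 ≈ 1.05497.
Nominal growth factor: 1.65200. Real growth factor = 1.65200 / 1.05497 ≈ 1.56592.
Total real return ≈ 56.5920%.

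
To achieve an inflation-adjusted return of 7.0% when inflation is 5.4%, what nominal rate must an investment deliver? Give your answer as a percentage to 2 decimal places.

12.78%

By the Fisher equation, 1 + r_nom = (1 + 7.0%)(1 + 5.4%) = 1.070 × 1.054 = 1.12778.
So r_nom = 12.778%.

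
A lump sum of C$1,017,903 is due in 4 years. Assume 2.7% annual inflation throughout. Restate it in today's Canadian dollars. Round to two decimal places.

Price-level factor over 4 years: (1 + 2.7%)^4 ≈ 1.1124532634.
Purchasing power today: C$1,017,903 divided by that factor.

C$915,007.43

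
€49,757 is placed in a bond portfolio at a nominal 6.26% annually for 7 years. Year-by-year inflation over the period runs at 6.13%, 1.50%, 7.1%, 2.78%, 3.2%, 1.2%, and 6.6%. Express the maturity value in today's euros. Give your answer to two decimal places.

Nominal value at maturity: €49,757 × (1 + 6.26%)^7 ≈ €76,110.20.
Price-level factor over 7 years: 1.0613 × 1.0150 × 1.071 × 1.0278 × 1.032 × 1.012 × 1.066 ≈ 1.3201391332.
The maturity value deflated by that factor is the answer in today's purchasing power.

€57,653.17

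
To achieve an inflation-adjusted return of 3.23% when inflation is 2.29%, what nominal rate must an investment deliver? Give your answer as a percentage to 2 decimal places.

5.59%

By the Fisher equation, 1 + r_nom = (1 + 3.23%)(1 + 2.29%) = 1.0323 × 1.0229 = 1.05593967.
So r_nom = 5.593967%.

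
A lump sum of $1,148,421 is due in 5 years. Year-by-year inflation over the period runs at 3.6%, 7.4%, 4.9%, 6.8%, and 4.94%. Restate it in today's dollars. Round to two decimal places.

Price-level factor over 5 years: 1.036 × 1.074 × 1.049 × 1.068 × 1.0494 ≈ 1.3081328068.
Purchasing power today: $1,148,421 divided by that factor.

$877,908.57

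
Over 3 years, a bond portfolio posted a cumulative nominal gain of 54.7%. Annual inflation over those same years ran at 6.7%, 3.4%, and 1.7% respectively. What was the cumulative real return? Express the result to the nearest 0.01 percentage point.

Cumulative inflation factor: 1.067 × 1.034 × 1.017 ≈ 1.12203.
Nominal growth factor: 1.54700. Real growth factor = 1.54700 / 1.12203 ≈ 1.37875.
Total real return ≈ 37.8746%.

37.87%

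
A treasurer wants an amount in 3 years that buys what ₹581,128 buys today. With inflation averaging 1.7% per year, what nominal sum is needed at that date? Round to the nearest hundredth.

₹611,272.22

Cumulative price-level factor: (1+1.7%)^3 = 1.051871913.
The nominal amount required is ₹581,128 scaled up by that factor.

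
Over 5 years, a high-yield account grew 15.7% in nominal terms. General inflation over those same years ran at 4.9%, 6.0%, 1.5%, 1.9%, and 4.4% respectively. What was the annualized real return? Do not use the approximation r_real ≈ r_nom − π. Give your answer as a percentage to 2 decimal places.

-0.74%

Cumulative inflation factor: 1.049 × 1.060 × 1.015 × 1.019 × 1.044 ≈ 1.20067.
Nominal growth factor: 1.15700. Real growth factor = 1.15700 / 1.20067 ≈ 0.96363.
Annualized: 0.96363^(1/5) − 1 ≈ -0.00738.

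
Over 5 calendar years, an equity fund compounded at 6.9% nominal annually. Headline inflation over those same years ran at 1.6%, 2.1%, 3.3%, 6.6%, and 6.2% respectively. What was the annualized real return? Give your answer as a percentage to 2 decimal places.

2.85%

Cumulative inflation factor: 1.016 × 1.021 × 1.033 × 1.066 × 1.062 ≈ 1.21311.
Nominal growth factor: 1.39601. Real growth factor = 1.39601 / 1.21311 ≈ 1.15077.
Annualized: 1.15077^(1/5) − 1 ≈ 0.02848.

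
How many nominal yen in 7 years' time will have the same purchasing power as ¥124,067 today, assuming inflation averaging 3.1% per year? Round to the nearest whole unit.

Cumulative price-level factor: (1+3.1%)^7 ≈ 1.2382566157.
The nominal amount required is ¥124,067 scaled up by that factor.

¥153,627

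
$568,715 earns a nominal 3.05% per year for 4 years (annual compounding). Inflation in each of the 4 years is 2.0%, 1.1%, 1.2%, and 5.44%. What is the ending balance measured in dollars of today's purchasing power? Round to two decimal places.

Nominal value at maturity: $568,715 × (1 + 3.05%)^4 ≈ $641,337.55.
Price-level factor over 4 years: 1.020 × 1.011 × 1.012 × 1.0544 ≈ 1.1003661884.
Dividing the nominal maturity value by the price-level factor gives the value in today's money.

$582,840.11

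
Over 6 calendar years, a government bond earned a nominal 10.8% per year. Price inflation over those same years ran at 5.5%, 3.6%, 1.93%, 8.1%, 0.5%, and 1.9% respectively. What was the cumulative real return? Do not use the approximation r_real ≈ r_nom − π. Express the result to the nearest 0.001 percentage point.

Cumulative inflation factor: 1.055 × 1.036 × 1.0193 × 1.081 × 1.005 × 1.019 ≈ 1.23333.
Nominal growth factor: 1.85028. Real growth factor = 1.85028 / 1.23333 ≈ 1.50023.
Total real return ≈ 50.0232%.

50.023%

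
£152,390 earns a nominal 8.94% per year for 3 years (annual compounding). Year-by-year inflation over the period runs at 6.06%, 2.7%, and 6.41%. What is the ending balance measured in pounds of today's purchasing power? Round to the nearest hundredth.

Nominal value at maturity: £152,390 × (1 + 8.94%)^3 ≈ £197,023.75.
Price-level factor over 3 years: 1.0606 × 1.027 × 1.0641 ≈ 1.1590562404.
The maturity value deflated by that factor is the answer in today's purchasing power.

£169,986.36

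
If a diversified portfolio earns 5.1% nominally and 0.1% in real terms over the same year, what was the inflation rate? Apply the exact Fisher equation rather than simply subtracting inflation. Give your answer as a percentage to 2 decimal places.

From (1+r_nom) = (1+r_real)(1+π), we get 1+π = (1 + 5.1%)/(1 + 0.1%) = 1.051/1.001 ≈ 1.04995.
So π ≈ 4.9950%.

5.00%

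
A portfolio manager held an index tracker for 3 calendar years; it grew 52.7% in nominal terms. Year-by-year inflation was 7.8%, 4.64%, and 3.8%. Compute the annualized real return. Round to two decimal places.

9.26%

Cumulative inflation factor: 1.078 × 1.0464 × 1.038 ≈ 1.17088.
Nominal growth factor: 1.52700. Real growth factor = 1.52700 / 1.17088 ≈ 1.30414.
Annualized: 1.30414^(1/3) − 1 ≈ 0.09255.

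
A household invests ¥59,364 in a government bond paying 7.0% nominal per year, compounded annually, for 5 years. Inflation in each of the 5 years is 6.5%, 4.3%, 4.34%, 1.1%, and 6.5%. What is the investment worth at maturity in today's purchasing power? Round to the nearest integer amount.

Nominal value at maturity: ¥59,364 × (1 + 7.0%)^5 ≈ ¥83,261.
Price-level factor over 5 years: 1.065 × 1.043 × 1.0434 × 1.011 × 1.065 ≈ 1.2479164567.
Dividing the nominal maturity value by the price-level factor gives the value in today's money.

¥66,720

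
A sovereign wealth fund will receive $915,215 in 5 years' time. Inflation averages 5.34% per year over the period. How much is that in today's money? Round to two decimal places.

$705,596.73

Price-level factor over 5 years: (1 + 5.34%)^5 ≈ 1.2970794242.
Purchasing power today: $915,215 divided by that factor.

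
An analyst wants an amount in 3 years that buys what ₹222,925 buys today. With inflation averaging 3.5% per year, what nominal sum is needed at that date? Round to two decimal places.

Cumulative price-level factor: (1+3.5%)^3 = 1.108717875.
The nominal amount required is ₹222,925 scaled up by that factor.

₹247,160.93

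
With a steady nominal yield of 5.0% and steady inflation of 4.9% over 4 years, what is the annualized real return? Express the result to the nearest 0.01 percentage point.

0.10%

With constant rates the annual real return is the same each year: (1+5.0%)/(1+4.9%) − 1 = 0.00095.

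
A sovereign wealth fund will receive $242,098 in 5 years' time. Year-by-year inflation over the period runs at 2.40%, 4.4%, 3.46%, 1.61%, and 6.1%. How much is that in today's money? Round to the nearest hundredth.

Price-level factor over 5 years: 1.0240 × 1.044 × 1.0346 × 1.0161 × 1.061 ≈ 1.1924076803.
Purchasing power today: $242,098 divided by that factor.

$203,032.91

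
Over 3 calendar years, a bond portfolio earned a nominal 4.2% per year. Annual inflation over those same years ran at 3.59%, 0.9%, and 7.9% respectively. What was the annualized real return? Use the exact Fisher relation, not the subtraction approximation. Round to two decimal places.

0.11%

Cumulative inflation factor: 1.0359 × 1.009 × 1.079 ≈ 1.12780.
Nominal growth factor: 1.13137. Real growth factor = 1.13137 / 1.12780 ≈ 1.00317.
Annualized: 1.00317^(1/3) − 1 ≈ 0.00105.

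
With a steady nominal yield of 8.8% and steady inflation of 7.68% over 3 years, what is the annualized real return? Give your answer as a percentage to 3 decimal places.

With constant rates the annual real return is the same each year: (1+8.8%)/(1+7.68%) − 1 = 0.01040.

1.040%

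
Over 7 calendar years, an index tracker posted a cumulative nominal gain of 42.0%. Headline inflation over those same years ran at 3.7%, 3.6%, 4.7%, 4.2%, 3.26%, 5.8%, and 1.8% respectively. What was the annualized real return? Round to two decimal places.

1.23%

Cumulative inflation factor: 1.037 × 1.036 × 1.047 × 1.042 × 1.0326 × 1.058 × 1.018 ≈ 1.30352.
Nominal growth factor: 1.42000. Real growth factor = 1.42000 / 1.30352 ≈ 1.08936.
Annualized: 1.08936^(1/7) − 1 ≈ 0.01230.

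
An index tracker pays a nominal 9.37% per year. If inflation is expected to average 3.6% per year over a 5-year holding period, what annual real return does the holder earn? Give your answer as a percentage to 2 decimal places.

With constant rates the annual real return is the same each year: (1+9.37%)/(1+3.6%) − 1 = 0.05569.

5.57%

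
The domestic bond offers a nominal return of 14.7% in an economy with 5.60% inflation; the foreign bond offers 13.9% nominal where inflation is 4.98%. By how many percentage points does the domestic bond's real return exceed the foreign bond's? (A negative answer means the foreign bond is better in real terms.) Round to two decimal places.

The domestic bond real return: 1.147/1.0560 − 1 = 8.617%.
The foreign bond real return: 1.139/1.0498 − 1 = 8.497%.
Difference: 8.617 − 8.497 = 0.120 pp.

0.12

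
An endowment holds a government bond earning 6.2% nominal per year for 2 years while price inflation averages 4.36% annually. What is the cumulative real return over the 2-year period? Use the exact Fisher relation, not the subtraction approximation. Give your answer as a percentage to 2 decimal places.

The annual real rate is (1+6.2%)/(1+4.36%) − 1 = 1.7631%.
Compounded over 2 years: (1 + 0.017631)^2 − 1 ≈ 0.03557.

3.56%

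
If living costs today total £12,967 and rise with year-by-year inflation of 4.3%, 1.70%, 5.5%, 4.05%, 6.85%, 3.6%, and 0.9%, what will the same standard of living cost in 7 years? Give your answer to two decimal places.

Cumulative price-level factor: 1.043 × 1.0170 × 1.055 × 1.0405 × 1.0685 × 1.036 × 1.009 ≈ 1.3005446104.
The nominal amount required is £12,967 scaled up by that factor.

£16,864.16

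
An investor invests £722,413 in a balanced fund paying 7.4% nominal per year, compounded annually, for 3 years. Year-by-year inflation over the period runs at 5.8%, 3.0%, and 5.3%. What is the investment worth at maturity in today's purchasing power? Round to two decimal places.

Nominal value at maturity: £722,413 × (1 + 7.4%)^3 ≈ £894,949.23.
Price-level factor over 3 years: 1.058 × 1.030 × 1.053 = 1.14749622.
The maturity value deflated by that factor is the answer in today's purchasing power.

£779,914.75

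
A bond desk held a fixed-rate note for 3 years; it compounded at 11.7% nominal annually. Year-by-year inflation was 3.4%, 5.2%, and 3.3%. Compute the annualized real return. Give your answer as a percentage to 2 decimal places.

7.44%

Cumulative inflation factor: 1.034 × 1.052 × 1.033 ≈ 1.12366.
Nominal growth factor: 1.39367. Real growth factor = 1.39367 / 1.12366 ≈ 1.24029.
Annualized: 1.24029^(1/3) − 1 ≈ 0.07442.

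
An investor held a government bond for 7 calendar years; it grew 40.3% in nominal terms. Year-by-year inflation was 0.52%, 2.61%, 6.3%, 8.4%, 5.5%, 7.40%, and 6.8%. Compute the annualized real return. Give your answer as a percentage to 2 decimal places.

Cumulative inflation factor: 1.0052 × 1.0261 × 1.063 × 1.084 × 1.055 × 1.0740 × 1.068 ≈ 1.43824.
Nominal growth factor: 1.40300. Real growth factor = 1.40300 / 1.43824 ≈ 0.97549.
Annualized: 0.97549^(1/7) − 1 ≈ -0.00354.

-0.35%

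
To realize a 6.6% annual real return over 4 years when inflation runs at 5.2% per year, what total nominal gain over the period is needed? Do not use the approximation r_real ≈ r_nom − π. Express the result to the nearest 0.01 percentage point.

58.16%

Required annual nominal rate: (1+6.6%)(1+5.2%) − 1 = 12.1432%.
Cumulative over 4 years: (1 + 0.121432)^4 − 1 ≈ 0.58158.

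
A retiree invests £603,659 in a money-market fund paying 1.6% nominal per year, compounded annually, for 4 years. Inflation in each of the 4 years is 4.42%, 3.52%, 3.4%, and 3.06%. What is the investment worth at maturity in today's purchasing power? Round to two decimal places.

£558,403.18

Nominal value at maturity: £603,659 × (1 + 1.6%)^4 ≈ £643,230.33.
Price-level factor over 4 years: 1.0442 × 1.0352 × 1.034 × 1.0306 ≈ 1.1519102137.
The maturity value deflated by that factor is the answer in today's purchasing power.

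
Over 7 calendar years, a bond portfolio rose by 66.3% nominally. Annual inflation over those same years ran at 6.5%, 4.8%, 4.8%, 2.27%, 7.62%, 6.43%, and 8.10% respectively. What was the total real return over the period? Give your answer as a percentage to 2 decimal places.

Cumulative inflation factor: 1.065 × 1.048 × 1.048 × 1.0227 × 1.0762 × 1.0643 × 1.0810 ≈ 1.48116.
Nominal growth factor: 1.66300. Real growth factor = 1.66300 / 1.48116 ≈ 1.12277.
Total real return ≈ 12.2766%.

12.28%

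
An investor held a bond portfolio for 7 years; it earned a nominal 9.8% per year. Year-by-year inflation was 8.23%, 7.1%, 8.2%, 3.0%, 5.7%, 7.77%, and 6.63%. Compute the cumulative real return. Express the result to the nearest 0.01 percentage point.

22.62%

Cumulative inflation factor: 1.0823 × 1.071 × 1.082 × 1.030 × 1.057 × 1.0777 × 1.0663 ≈ 1.56911.
Nominal growth factor: 1.92405. Real growth factor = 1.92405 / 1.56911 ≈ 1.22620.
Total real return ≈ 22.6203%.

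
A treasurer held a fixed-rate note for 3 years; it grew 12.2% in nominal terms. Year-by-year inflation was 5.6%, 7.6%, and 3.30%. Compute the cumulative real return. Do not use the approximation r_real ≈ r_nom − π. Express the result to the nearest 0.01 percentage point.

Cumulative inflation factor: 1.056 × 1.076 × 1.0330 ≈ 1.17375.
Nominal growth factor: 1.12200. Real growth factor = 1.12200 / 1.17375 ≈ 0.95591.
Total real return ≈ -4.4091%.

-4.41%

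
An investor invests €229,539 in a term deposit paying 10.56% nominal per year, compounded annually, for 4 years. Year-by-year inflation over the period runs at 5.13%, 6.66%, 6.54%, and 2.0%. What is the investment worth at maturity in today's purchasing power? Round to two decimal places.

€281,454.05

Nominal value at maturity: €229,539 × (1 + 10.56%)^4 ≈ €342,964.06.
Price-level factor over 4 years: 1.0513 × 1.0666 × 1.0654 × 1.020 ≈ 1.2185436980.
Dividing the nominal maturity value by the price-level factor gives the value in today's money.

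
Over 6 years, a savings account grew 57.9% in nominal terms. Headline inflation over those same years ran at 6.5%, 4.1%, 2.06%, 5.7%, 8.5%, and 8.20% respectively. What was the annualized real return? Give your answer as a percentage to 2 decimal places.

Cumulative inflation factor: 1.065 × 1.041 × 1.0206 × 1.057 × 1.085 × 1.0820 ≈ 1.40407.
Nominal growth factor: 1.57900. Real growth factor = 1.57900 / 1.40407 ≈ 1.12459.
Annualized: 1.12459^(1/6) − 1 ≈ 0.01976.

1.98%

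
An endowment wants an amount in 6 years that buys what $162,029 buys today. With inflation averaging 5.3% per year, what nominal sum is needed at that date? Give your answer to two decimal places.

$220,883.35

Cumulative price-level factor: (1+5.3%)^6 ≈ 1.3632334286.
Multiplying $162,029 by the price-level factor gives the future nominal sum.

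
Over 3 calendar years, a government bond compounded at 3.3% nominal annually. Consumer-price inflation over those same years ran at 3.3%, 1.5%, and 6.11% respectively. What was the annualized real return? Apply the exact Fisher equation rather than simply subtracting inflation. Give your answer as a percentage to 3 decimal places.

Cumulative inflation factor: 1.033 × 1.015 × 1.0611 ≈ 1.11256.
Nominal growth factor: 1.10230. Real growth factor = 1.10230 / 1.11256 ≈ 0.99078.
Annualized: 0.99078^(1/3) − 1 ≈ -0.00308.

-0.308%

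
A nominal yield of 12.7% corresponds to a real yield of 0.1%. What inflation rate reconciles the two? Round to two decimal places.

From (1+r_nom) = (1+r_real)(1+π), we get 1+π = (1 + 12.7%)/(1 + 0.1%) = 1.127/1.001 ≈ 1.12587.
So π ≈ 12.5874%.

12.59%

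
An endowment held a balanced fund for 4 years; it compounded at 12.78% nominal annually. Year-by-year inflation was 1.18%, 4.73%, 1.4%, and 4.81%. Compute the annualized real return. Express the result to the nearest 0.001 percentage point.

Cumulative inflation factor: 1.0118 × 1.0473 × 1.014 × 1.0481 ≈ 1.12618.
Nominal growth factor: 1.61781. Real growth factor = 1.61781 / 1.12618 ≈ 1.43655.
Annualized: 1.43655^(1/4) − 1 ≈ 0.09479.

9.479%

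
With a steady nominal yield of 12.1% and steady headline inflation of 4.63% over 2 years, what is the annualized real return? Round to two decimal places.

With constant rates the annual real return is the same each year: (1+12.1%)/(1+4.63%) − 1 = 0.07139.

7.14%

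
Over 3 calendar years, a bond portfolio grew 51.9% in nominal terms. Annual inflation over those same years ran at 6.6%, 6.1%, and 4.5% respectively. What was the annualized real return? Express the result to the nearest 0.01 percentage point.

Cumulative inflation factor: 1.066 × 1.061 × 1.045 ≈ 1.18192.
Nominal growth factor: 1.51900. Real growth factor = 1.51900 / 1.18192 ≈ 1.28519.
Annualized: 1.28519^(1/3) − 1 ≈ 0.08723.

8.72%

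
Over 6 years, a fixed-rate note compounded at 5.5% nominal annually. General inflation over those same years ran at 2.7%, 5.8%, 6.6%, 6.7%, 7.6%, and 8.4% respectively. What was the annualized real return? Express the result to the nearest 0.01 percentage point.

Cumulative inflation factor: 1.027 × 1.058 × 1.066 × 1.067 × 1.076 × 1.084 ≈ 1.44152.
Nominal growth factor: 1.37884. Real growth factor = 1.37884 / 1.44152 ≈ 0.95652.
Annualized: 0.95652^(1/6) − 1 ≈ -0.00738.

-0.74%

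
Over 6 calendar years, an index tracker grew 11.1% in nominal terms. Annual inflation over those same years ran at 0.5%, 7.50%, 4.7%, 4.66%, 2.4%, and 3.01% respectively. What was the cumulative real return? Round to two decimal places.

Cumulative inflation factor: 1.005 × 1.0750 × 1.047 × 1.0466 × 1.024 × 1.0301 ≈ 1.24877.
Nominal growth factor: 1.11100. Real growth factor = 1.11100 / 1.24877 ≈ 0.88968.
Total real return ≈ -11.0322%.

-11.03%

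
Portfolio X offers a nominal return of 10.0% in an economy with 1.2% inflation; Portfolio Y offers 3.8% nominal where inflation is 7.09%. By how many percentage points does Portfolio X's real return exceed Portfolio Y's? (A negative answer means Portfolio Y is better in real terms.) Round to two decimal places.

Portfolio X real return: 1.100/1.012 − 1 = 8.696%.
Portfolio Y real return: 1.038/1.0709 − 1 = -3.072%.
Difference: 8.696 − (-3.072) = 11.768 pp.

11.77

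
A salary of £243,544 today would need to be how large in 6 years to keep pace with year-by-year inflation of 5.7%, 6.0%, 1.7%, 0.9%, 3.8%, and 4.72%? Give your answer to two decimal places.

Cumulative price-level factor: 1.057 × 1.060 × 1.017 × 1.009 × 1.038 × 1.0472 ≈ 1.2497408300.
Multiplying £243,544 by the price-level factor gives the future nominal sum.

£304,366.88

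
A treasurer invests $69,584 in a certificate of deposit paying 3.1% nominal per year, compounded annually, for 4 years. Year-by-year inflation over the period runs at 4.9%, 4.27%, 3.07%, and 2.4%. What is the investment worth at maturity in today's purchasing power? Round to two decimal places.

Nominal value at maturity: $69,584 × (1 + 3.1%)^4 ≈ $78,621.99.
Price-level factor over 4 years: 1.049 × 1.0427 × 1.0307 × 1.024 ≈ 1.1544286450.
Dividing the nominal maturity value by the price-level factor gives the value in today's money.

$68,104.68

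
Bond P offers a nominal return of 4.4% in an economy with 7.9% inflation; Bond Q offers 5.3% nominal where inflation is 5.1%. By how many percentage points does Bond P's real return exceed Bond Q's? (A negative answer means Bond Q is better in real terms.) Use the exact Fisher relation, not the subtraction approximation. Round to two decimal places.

-3.43

Bond P real return: 1.044/1.079 − 1 = -3.244%.
Bond Q real return: 1.053/1.051 − 1 = 0.190%.
Difference: -3.244 − 0.190 = -3.434 pp.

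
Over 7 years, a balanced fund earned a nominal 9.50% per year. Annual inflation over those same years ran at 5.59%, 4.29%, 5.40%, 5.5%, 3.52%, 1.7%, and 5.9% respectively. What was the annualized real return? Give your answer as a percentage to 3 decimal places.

4.737%

Cumulative inflation factor: 1.0559 × 1.0429 × 1.0540 × 1.055 × 1.0352 × 1.017 × 1.059 ≈ 1.36521.
Nominal growth factor: 1.88755. Real growth factor = 1.88755 / 1.36521 ≈ 1.38261.
Annualized: 1.38261^(1/7) − 1 ≈ 0.04737.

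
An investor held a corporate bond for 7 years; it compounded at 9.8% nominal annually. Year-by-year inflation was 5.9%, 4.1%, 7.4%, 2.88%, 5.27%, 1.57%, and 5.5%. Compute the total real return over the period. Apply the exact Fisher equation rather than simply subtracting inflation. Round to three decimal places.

40.027%

Cumulative inflation factor: 1.059 × 1.041 × 1.074 × 1.0288 × 1.0527 × 1.0157 × 1.055 ≈ 1.37406.
Nominal growth factor: 1.92405. Real growth factor = 1.92405 / 1.37406 ≈ 1.40027.
Total real return ≈ 40.0270%.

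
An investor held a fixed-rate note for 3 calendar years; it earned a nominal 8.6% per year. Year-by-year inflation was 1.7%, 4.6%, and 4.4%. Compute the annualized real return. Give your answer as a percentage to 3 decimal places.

Cumulative inflation factor: 1.017 × 1.046 × 1.044 ≈ 1.11059.
Nominal growth factor: 1.28082. Real growth factor = 1.28082 / 1.11059 ≈ 1.15328.
Annualized: 1.15328^(1/3) − 1 ≈ 0.04869.

4.869%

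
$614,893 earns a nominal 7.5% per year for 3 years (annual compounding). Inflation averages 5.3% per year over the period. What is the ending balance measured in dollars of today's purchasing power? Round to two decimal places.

$654,244.12

Nominal value at maturity: $614,893 × (1 + 7.5%)^3 ≈ $763,879.65.
Price-level factor over 3 years: (1 + 5.3%)^3 = 1.167575877.
The maturity value deflated by that factor is the answer in today's purchasing power.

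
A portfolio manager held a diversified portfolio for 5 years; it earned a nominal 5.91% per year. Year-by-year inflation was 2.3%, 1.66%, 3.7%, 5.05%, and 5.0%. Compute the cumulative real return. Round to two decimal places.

Cumulative inflation factor: 1.023 × 1.0166 × 1.037 × 1.0505 × 1.050 ≈ 1.18957.
Nominal growth factor: 1.33255. Real growth factor = 1.33255 / 1.18957 ≈ 1.12020.
Total real return ≈ 12.0199%.

12.02%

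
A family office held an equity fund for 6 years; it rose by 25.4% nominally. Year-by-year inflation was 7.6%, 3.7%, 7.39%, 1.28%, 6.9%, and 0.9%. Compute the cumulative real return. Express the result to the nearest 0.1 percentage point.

Cumulative inflation factor: 1.076 × 1.037 × 1.0739 × 1.0128 × 1.069 × 1.009 ≈ 1.30902.
Nominal growth factor: 1.25400. Real growth factor = 1.25400 / 1.30902 ≈ 0.95797.
Total real return ≈ -4.2034%.

-4.2%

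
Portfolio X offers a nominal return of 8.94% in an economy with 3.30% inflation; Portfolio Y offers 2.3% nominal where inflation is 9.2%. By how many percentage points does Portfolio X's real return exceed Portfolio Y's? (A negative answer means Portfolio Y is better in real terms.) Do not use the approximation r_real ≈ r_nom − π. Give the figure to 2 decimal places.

Portfolio X real return: 1.0894/1.0330 − 1 = 5.460%.
Portfolio Y real return: 1.023/1.092 − 1 = -6.319%.
Difference: 5.460 − (-6.319) = 11.779 pp.

11.78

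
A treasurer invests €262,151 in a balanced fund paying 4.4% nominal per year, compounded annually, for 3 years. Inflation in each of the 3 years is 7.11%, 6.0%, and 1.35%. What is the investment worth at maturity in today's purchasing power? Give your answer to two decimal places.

€259,234.85

Nominal value at maturity: €262,151 × (1 + 4.4%)^3 ≈ €298,299.84.
Price-level factor over 3 years: 1.0711 × 1.060 × 1.0135 = 1.150693441.
The maturity value deflated by that factor is the answer in today's purchasing power.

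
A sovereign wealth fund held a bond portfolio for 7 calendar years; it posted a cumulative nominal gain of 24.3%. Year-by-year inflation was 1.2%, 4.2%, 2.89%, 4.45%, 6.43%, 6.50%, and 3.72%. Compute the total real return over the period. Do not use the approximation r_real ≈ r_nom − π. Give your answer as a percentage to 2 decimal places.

-6.70%

Cumulative inflation factor: 1.012 × 1.042 × 1.0289 × 1.0445 × 1.0643 × 1.0650 × 1.0372 ≈ 1.33231.
Nominal growth factor: 1.24300. Real growth factor = 1.24300 / 1.33231 ≈ 0.93296.
Total real return ≈ -6.7036%.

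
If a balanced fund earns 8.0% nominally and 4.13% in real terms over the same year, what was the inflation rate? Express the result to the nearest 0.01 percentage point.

From (1+r_nom) = (1+r_real)(1+π), we get 1+π = (1 + 8.0%)/(1 + 4.13%) = 1.080/1.0413 ≈ 1.03717.
So π ≈ 3.7165%.

3.72%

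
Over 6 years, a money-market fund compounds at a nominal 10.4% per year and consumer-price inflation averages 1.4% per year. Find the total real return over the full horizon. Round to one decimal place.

66.6%

The annual real rate is (1+10.4%)/(1+1.4%) − 1 = 8.8757%.
Compounded over 6 years: (1 + 0.088757)^6 − 1 ≈ 0.66566.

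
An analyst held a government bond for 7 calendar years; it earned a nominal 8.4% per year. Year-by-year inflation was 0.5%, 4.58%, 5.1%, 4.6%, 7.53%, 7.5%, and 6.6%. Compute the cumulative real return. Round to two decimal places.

Cumulative inflation factor: 1.005 × 1.0458 × 1.051 × 1.046 × 1.0753 × 1.075 × 1.066 ≈ 1.42379.
Nominal growth factor: 1.75875. Real growth factor = 1.75875 / 1.42379 ≈ 1.23527.
Total real return ≈ 23.5266%.

23.53%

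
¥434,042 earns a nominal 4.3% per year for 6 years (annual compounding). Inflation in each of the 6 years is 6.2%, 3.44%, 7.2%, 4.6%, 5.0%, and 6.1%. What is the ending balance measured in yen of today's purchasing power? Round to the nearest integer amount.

¥407,187

Nominal value at maturity: ¥434,042 × (1 + 4.3%)^6 ≈ ¥558,776.
Price-level factor over 6 years: 1.062 × 1.0344 × 1.072 × 1.046 × 1.050 × 1.061 ≈ 1.3722845742.
The maturity value deflated by that factor is the answer in today's purchasing power.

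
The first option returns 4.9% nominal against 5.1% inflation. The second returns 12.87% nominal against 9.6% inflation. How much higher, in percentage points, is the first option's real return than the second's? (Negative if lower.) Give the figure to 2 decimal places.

The first option real return: 1.049/1.051 − 1 = -0.190%.
The second real return: 1.1287/1.096 − 1 = 2.984%.
Difference: -0.190 − 2.984 = -3.174 pp.

-3.17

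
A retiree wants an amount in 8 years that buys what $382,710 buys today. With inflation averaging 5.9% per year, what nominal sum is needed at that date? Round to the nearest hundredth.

Cumulative price-level factor: (1+5.9%)^8 ≈ 1.5818586761.
Multiplying $382,710 by the price-level factor gives the future nominal sum.

$605,393.13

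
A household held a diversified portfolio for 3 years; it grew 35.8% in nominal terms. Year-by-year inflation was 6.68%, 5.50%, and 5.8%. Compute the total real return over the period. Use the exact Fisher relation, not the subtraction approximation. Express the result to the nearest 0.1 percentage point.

14.0%

Cumulative inflation factor: 1.0668 × 1.0550 × 1.058 ≈ 1.19075.
Nominal growth factor: 1.35800. Real growth factor = 1.35800 / 1.19075 ≈ 1.14046.
Total real return ≈ 14.0456%.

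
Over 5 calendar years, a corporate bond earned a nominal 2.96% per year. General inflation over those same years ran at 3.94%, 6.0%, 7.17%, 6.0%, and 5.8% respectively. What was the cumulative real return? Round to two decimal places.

Cumulative inflation factor: 1.0394 × 1.060 × 1.0717 × 1.060 × 1.058 ≈ 1.32420.
Nominal growth factor: 1.15702. Real growth factor = 1.15702 / 1.32420 ≈ 0.87375.
Total real return ≈ -12.6246%.

-12.62%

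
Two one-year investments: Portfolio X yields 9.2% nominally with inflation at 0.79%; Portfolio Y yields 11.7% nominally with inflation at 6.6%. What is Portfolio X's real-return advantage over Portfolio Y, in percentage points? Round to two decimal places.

3.56

Portfolio X real return: 1.092/1.0079 − 1 = 8.344%.
Portfolio Y real return: 1.117/1.066 − 1 = 4.784%.
Difference: 8.344 − 4.784 = 3.560 pp.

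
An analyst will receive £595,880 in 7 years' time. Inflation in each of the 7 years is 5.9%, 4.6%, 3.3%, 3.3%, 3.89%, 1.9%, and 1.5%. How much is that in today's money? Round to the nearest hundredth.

£469,155.22

Price-level factor over 7 years: 1.059 × 1.046 × 1.033 × 1.033 × 1.0389 × 1.019 × 1.015 ≈ 1.2701127047.
Purchasing power today: £595,880 divided by that factor.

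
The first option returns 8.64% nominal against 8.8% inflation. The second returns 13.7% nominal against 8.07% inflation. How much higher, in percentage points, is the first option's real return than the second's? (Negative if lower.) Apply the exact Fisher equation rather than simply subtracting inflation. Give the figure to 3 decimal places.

The first option real return: 1.0864/1.088 − 1 = -0.1471%.
The second real return: 1.137/1.0807 − 1 = 5.2096%.
Difference: -0.1471 − 5.2096 = -5.3567 pp.

-5.357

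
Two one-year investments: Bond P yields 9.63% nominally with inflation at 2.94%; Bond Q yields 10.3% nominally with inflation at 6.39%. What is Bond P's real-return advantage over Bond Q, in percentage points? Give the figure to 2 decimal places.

Bond P real return: 1.0963/1.0294 − 1 = 6.499%.
Bond Q real return: 1.103/1.0639 − 1 = 3.675%.
Difference: 6.499 − 3.675 = 2.824 pp.

2.82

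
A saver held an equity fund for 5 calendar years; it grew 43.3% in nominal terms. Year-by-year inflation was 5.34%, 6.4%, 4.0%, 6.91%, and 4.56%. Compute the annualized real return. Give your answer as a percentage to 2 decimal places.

1.92%

Cumulative inflation factor: 1.0534 × 1.064 × 1.040 × 1.0691 × 1.0456 ≈ 1.30302.
Nominal growth factor: 1.43300. Real growth factor = 1.43300 / 1.30302 ≈ 1.09975.
Annualized: 1.09975^(1/5) − 1 ≈ 0.01920.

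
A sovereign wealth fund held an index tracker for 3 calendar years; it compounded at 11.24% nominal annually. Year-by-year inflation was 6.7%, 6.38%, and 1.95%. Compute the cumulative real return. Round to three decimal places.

18.952%

Cumulative inflation factor: 1.067 × 1.0638 × 1.0195 ≈ 1.15721.
Nominal growth factor: 1.37652. Real growth factor = 1.37652 / 1.15721 ≈ 1.18952.
Total real return ≈ 18.9519%.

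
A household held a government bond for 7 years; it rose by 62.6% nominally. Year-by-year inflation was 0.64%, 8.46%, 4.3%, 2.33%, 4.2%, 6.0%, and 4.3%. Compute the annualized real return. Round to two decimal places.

2.78%

Cumulative inflation factor: 1.0064 × 1.0846 × 1.043 × 1.0233 × 1.042 × 1.060 × 1.043 ≈ 1.34210.
Nominal growth factor: 1.62600. Real growth factor = 1.62600 / 1.34210 ≈ 1.21153.
Annualized: 1.21153^(1/7) − 1 ≈ 0.02779.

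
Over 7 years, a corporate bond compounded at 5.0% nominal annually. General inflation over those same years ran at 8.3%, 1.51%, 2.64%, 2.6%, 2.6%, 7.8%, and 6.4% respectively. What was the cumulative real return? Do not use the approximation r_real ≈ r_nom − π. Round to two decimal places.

3.28%

Cumulative inflation factor: 1.083 × 1.0151 × 1.0264 × 1.026 × 1.026 × 1.078 × 1.064 ≈ 1.36241.
Nominal growth factor: 1.40710. Real growth factor = 1.40710 / 1.36241 ≈ 1.03280.
Total real return ≈ 3.2800%.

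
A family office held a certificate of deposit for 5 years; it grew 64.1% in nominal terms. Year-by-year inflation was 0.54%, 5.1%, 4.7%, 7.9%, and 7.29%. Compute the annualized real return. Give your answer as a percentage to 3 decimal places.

Cumulative inflation factor: 1.0054 × 1.051 × 1.047 × 1.079 × 1.0729 ≈ 1.28076.
Nominal growth factor: 1.64100. Real growth factor = 1.64100 / 1.28076 ≈ 1.28127.
Annualized: 1.28127^(1/5) − 1 ≈ 0.05082.

5.082%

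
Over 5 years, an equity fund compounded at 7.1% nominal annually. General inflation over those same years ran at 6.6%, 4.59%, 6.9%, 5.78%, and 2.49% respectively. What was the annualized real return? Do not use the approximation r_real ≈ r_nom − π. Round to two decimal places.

1.75%

Cumulative inflation factor: 1.066 × 1.0459 × 1.069 × 1.0578 × 1.0249 ≈ 1.29214.
Nominal growth factor: 1.40912. Real growth factor = 1.40912 / 1.29214 ≈ 1.09053.
Annualized: 1.09053^(1/5) − 1 ≈ 0.01748.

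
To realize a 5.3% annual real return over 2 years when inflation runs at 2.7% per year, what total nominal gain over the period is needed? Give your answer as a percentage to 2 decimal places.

Required annual nominal rate: (1+5.3%)(1+2.7%) − 1 = 8.1431%.
Cumulative over 2 years: (1 + 0.081431)^2 − 1 ≈ 0.16949.

16.95%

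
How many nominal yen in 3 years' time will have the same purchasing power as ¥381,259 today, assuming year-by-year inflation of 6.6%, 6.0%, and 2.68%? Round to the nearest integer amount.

Cumulative price-level factor: 1.066 × 1.060 × 1.0268 = 1.160242928.
Multiplying ¥381,259 by the price-level factor gives the future nominal sum.

¥442,353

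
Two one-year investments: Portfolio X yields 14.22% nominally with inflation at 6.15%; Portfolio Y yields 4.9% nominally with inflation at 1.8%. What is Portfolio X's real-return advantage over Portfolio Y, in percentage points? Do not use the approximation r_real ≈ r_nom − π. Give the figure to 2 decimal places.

Portfolio X real return: 1.1422/1.0615 − 1 = 7.602%.
Portfolio Y real return: 1.049/1.018 − 1 = 3.045%.
Difference: 7.602 − 3.045 = 4.557 pp.

4.56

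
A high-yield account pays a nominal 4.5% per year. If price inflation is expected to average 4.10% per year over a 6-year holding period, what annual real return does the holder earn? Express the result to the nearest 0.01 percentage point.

0.38%

With constant rates the annual real return is the same each year: (1+4.5%)/(1+4.10%) − 1 = 0.00384.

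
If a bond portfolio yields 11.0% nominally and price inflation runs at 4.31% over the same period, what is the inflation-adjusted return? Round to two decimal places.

Real return via the Fisher equation: (1 + 11.0%)/(1 + 4.31%) − 1 = 1.110/1.0431 − 1 ≈ 0.06414.

6.41%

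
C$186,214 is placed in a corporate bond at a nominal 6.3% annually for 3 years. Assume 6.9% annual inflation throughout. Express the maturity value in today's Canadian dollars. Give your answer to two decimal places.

C$183,096.06

Nominal value at maturity: C$186,214 × (1 + 6.3%)^3 ≈ C$223,672.26.
Price-level factor over 3 years: (1 + 6.9%)^3 = 1.221611509.
The maturity value deflated by that factor is the answer in today's purchasing power.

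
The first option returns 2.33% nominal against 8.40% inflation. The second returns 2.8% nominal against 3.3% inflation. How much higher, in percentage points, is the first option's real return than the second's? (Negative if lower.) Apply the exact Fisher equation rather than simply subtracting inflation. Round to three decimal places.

The first option real return: 1.0233/1.0840 − 1 = -5.5996%.
The second real return: 1.028/1.033 − 1 = -0.4840%.
Difference: -5.5996 − (-0.4840) = -5.1156 pp.

-5.116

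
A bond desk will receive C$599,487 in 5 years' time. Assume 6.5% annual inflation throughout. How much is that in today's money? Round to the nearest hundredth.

Price-level factor over 5 years: (1 + 6.5%)^5 ≈ 1.3700866634.
Purchasing power today: C$599,487 divided by that factor.

C$437,554.07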